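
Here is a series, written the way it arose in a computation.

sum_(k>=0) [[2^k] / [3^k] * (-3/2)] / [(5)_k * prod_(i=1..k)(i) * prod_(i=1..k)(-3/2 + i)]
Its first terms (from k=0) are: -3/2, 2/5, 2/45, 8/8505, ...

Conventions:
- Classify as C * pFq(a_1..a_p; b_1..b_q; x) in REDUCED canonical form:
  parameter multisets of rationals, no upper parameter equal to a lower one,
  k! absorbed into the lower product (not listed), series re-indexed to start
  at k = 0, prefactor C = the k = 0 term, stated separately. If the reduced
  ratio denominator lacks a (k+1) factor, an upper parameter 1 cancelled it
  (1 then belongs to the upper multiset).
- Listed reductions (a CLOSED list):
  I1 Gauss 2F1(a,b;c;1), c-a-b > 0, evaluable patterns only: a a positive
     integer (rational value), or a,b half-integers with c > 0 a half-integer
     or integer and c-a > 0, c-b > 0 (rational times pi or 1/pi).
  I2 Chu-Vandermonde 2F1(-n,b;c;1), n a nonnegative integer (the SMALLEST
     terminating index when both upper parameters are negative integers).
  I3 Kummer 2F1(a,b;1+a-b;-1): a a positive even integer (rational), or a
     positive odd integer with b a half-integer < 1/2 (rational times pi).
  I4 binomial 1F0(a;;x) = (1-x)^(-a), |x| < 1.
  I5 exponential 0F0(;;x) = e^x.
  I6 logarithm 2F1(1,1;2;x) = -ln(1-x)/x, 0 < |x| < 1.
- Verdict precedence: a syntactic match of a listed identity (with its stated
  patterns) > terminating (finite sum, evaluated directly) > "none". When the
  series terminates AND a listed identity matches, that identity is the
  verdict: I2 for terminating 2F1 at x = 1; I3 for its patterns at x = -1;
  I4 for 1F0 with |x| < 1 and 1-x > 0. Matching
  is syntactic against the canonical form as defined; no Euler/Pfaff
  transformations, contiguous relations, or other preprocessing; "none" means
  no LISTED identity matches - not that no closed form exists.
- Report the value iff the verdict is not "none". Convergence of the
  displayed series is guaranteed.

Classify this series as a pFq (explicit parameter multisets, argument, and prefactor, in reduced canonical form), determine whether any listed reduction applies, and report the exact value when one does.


The series (x = 2/3) is 0F2: upper {-}, lower {-1/2, 5}, prefactor -3/2. Verdict: none. No listed pattern accepts 0F2(-; -1/2, 5; 2/3).

The tell: from the first term -3/2: the product of the first k integers (prefactor -3/2) is k!.
Step ratio: r(k) = (2/3) * 1 / [(k-1/2) (k+5) (k+1)] - rational in k, leading ratio (2/3); with t_0 = -3/2, classification follows.


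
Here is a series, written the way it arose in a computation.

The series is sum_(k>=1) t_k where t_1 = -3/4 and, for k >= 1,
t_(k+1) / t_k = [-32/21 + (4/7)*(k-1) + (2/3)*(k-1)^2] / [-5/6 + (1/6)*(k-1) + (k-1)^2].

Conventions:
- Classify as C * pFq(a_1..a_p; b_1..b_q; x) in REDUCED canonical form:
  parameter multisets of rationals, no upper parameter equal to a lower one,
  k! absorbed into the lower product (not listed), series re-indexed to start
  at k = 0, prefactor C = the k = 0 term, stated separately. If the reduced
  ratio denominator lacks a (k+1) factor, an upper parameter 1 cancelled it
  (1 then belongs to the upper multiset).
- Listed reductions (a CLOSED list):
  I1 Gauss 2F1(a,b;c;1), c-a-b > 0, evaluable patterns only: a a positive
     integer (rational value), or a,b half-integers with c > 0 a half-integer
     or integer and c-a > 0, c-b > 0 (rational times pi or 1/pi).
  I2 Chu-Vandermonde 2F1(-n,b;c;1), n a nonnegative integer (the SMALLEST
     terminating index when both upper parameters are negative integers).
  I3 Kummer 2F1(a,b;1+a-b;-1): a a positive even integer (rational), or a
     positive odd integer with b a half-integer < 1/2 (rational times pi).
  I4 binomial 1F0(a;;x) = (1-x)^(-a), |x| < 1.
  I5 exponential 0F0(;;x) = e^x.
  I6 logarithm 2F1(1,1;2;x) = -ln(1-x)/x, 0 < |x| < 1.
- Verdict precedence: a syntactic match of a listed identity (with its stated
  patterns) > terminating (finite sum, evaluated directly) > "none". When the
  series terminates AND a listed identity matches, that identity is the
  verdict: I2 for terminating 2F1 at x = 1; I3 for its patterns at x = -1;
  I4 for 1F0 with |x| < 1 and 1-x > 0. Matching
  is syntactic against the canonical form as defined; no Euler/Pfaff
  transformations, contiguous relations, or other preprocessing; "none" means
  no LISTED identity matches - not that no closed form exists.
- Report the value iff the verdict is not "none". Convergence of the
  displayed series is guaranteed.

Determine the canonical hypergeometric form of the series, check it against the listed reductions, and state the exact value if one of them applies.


Reduced: x = 2/3, 2F1, upper = {-8/7, 2}, lower = {-5/6}, C = -3/4. Verdict: none - this 2F1 at x = 2/3 matches no listed pattern, and upper {-8/7, 2} holds no stopper.

Key step: t_0 = -3/4 here, and factor the ratio over Q (prefactor -3/4): negated roots = parameters.
Adjacent-term ratio: r(k) = (2/3) * (k-8/7) (k+2) / [(k-5/6) (k+1)] - rational; roots negated = parameters, x = (2/3), C = -3/4.


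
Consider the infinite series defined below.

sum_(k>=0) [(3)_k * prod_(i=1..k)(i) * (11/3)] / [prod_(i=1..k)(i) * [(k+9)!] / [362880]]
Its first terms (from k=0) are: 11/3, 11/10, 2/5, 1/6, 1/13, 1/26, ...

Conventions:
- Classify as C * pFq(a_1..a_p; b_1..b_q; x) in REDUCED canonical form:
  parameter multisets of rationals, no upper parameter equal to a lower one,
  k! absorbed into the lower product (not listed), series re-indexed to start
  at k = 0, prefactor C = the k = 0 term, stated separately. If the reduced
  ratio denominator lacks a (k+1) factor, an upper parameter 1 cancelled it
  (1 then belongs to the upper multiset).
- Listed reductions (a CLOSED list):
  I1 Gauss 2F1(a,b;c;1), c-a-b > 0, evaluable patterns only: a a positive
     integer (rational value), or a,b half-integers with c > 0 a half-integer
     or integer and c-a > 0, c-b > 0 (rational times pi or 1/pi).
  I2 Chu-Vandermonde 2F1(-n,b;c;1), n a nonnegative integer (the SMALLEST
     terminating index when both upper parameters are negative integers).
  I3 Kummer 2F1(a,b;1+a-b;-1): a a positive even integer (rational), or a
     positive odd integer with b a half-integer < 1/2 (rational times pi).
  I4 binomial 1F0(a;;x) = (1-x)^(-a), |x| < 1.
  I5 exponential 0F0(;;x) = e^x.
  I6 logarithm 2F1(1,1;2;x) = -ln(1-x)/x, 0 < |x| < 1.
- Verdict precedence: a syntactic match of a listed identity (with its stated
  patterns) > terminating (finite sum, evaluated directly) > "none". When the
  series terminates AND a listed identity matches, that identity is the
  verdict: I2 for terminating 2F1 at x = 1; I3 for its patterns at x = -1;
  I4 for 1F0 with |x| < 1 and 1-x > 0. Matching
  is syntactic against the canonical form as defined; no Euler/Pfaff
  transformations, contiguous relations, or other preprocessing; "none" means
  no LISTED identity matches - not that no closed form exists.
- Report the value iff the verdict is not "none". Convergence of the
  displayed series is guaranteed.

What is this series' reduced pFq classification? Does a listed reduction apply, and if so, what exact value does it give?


At argument 1: a 2F1 with upper {1, 3}, lower {10}, scaled by C = 11/3. Verdict: Gauss (I1, integer-parameter pattern) fires (x = 1: the Gamma ratio telescopes since c-a-b = 6 > 0 and a = 1 in Z>0). Hence: 11/2.

Key step: from the first term 11/3: the denominator's factorial ratio (prefactor 11/3) is a lower Pochhammer.
Term ratio: r(k) = 1 * (k+1) (k+3) / [(k+10) (k+1)] ; factor over Q: parameters, x = 1, and C = 11/3.


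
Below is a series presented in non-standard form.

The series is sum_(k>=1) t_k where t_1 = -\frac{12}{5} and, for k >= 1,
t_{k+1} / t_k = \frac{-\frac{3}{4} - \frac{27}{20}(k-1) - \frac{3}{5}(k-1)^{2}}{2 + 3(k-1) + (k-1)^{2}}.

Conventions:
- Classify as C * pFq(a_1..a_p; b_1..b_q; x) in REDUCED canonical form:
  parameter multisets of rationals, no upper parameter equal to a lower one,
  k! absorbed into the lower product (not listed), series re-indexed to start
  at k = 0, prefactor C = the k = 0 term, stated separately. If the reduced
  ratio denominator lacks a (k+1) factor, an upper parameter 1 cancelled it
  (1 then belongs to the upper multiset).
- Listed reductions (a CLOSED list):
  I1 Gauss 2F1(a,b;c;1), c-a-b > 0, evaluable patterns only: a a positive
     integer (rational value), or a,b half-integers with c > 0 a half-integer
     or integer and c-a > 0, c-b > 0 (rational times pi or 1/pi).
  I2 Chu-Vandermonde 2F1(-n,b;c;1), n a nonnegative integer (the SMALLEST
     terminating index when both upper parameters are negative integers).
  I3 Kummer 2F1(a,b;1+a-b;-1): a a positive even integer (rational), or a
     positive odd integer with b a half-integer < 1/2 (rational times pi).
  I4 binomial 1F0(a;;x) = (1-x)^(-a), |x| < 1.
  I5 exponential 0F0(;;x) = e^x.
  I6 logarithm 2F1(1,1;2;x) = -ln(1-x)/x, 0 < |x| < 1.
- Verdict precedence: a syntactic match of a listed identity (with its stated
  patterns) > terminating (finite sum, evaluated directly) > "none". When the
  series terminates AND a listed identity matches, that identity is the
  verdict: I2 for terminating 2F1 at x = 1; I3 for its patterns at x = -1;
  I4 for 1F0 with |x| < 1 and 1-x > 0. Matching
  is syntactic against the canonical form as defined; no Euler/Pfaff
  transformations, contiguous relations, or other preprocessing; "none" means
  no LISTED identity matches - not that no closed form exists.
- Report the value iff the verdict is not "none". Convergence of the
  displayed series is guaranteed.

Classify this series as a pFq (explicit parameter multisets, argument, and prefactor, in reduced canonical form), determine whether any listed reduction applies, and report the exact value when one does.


Key observation: from the first term -\frac{12}{5}: the expanded ratio factors over Q; C = -12/5, x = -3/5, roots give parameters.
Consecutive-term ratio: r(k) = -\frac{3}{5} * (k+1) (k+\frac{5}{4}) / [(k+2) (k+1)] - poly over poly, x = -\frac{3}{5} from leading terms; C = -\frac{12}{5} at k = 0.

The series (x = -\frac{3}{5}) is 2F1: upper {1, \frac{5}{4}}, lower {2}, prefactor -\frac{12}{5}. Verdict: none here - no I1-I6 shape fits x = -\frac{3}{5} with lower {2}.


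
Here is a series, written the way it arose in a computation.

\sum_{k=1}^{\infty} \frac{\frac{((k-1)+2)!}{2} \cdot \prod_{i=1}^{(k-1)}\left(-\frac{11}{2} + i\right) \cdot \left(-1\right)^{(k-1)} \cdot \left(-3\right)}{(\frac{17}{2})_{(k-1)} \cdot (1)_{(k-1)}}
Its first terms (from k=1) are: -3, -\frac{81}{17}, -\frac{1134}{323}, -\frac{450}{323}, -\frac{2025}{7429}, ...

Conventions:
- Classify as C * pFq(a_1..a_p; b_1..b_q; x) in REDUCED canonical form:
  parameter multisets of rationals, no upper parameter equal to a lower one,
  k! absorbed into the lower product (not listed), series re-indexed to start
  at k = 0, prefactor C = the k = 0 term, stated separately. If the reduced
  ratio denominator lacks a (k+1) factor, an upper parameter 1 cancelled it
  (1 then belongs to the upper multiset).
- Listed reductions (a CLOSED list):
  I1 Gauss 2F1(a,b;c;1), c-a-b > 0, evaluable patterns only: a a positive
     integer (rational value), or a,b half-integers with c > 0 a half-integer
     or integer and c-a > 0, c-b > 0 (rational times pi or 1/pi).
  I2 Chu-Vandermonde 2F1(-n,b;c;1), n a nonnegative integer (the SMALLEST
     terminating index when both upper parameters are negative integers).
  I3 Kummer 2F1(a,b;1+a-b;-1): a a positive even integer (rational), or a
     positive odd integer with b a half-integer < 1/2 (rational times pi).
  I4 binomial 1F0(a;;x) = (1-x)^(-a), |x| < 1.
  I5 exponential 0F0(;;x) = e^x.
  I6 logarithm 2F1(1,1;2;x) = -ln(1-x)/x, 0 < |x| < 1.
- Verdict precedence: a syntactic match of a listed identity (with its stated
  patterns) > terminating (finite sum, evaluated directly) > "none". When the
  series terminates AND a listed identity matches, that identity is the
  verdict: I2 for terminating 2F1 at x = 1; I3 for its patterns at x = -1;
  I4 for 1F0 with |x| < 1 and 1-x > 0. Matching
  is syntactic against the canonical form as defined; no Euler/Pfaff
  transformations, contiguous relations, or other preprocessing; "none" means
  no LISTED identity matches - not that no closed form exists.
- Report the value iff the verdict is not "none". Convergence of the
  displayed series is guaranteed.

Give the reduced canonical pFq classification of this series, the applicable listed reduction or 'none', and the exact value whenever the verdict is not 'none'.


This is -3 * 2F1(-\frac{9}{2}, 3; \frac{17}{2}; -1) in reduced canonical form. Verdict (x = -1): Kummer (I3) applies (x = -1; c = \frac{17}{2} equals 1+a-b for upper {-\frac{9}{2}, 3}: listed pattern). Exact value: \left(-\frac{135135}{32768}\right) \cdot \pi.

First insight: with t_0 = -3, the running product (prefactor -3) telescopes to a rising factorial.
Term ratio: r(k) = -1 * (k-\frac{9}{2}) (k+3) / [(k+\frac{17}{2}) (k+1)] - rational; roots negated = parameters, x = -1, C = -3.


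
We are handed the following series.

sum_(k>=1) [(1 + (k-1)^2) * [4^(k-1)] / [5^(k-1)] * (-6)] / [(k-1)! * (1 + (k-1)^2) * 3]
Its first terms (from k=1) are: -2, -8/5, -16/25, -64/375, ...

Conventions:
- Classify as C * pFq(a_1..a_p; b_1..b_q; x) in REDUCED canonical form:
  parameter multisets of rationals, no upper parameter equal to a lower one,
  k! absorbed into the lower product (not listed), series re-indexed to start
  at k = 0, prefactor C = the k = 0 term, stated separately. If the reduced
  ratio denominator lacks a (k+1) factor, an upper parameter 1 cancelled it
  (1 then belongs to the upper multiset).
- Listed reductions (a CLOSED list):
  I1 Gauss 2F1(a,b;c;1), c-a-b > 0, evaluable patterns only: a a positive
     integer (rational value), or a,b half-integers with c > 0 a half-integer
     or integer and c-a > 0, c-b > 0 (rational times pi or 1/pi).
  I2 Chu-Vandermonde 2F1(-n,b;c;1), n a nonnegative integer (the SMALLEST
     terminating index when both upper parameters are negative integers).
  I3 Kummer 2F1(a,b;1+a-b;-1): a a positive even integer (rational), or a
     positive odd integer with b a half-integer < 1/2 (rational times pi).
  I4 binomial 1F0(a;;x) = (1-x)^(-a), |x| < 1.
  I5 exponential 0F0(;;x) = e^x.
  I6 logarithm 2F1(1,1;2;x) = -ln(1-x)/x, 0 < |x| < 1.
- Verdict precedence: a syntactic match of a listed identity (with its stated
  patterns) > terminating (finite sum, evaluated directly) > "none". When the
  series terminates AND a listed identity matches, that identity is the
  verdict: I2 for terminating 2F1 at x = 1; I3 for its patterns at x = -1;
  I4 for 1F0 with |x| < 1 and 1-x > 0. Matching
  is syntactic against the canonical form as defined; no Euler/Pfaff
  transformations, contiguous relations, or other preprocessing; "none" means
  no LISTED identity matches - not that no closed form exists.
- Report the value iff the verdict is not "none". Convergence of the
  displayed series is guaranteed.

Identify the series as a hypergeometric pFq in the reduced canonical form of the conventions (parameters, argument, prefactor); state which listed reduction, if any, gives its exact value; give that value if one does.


Prefactor -2, argument 4/5: 0F0 with upper {-} over lower {-}. Verdict: the I5 exponential reduction matches (the 0F0 exponential series at x = 4/5). Value: (-2) * e^(4/5).

Key observation: t_0 = -2 here, and the two geometric factors (C = -2, x = 4/5) combine into one argument.
Ratio: r(k) = (4/5) * 1 / [(k+1)] - poly over poly, x = (4/5) from leading terms; C = -2 at k = 0.


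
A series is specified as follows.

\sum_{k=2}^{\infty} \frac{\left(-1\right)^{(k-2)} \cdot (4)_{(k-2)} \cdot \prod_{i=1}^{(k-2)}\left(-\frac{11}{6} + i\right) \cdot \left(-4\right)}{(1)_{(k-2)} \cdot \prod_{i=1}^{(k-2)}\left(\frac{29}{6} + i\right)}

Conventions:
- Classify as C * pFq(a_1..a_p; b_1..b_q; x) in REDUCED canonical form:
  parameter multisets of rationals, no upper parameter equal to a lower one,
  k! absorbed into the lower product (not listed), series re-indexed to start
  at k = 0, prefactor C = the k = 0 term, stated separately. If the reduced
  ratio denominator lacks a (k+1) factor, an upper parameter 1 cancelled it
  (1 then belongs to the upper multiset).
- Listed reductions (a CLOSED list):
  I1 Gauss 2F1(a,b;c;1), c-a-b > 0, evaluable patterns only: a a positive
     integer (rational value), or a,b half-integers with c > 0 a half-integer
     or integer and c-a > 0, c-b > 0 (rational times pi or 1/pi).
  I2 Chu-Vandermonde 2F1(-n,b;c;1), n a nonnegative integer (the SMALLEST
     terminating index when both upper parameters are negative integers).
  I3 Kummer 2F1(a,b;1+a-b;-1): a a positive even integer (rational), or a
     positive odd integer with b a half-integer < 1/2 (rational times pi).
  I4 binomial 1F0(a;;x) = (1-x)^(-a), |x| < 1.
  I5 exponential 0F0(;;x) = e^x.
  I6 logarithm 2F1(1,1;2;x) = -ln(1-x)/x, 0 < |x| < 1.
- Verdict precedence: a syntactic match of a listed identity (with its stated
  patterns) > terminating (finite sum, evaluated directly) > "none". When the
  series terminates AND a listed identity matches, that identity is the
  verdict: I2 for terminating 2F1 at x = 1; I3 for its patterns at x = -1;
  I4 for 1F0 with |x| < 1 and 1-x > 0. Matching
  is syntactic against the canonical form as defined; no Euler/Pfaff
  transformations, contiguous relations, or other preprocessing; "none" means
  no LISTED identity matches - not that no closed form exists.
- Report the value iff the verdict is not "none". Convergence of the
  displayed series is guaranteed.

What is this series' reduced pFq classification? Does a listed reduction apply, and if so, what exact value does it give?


Prefactor -4, argument -1: 2F1 with upper {-\frac{5}{6}, 4} over lower {\frac{35}{6}}. Verdict: Kummer's theorem (I3) applies (x = -1; c = \frac{35}{6} equals 1+a-b for upper {-\frac{5}{6}, 4}: listed pattern). Exact value: -\frac{667}{108}.

Key observation: with t_0 = -4, (1)_k (prefactor -4) is k! itself.
Adjacent-term ratio: r(k) = -1 * (k-\frac{5}{6}) (k+4) / [(k+\frac{35}{6}) (k+1)] - rational in k. x = -1; t_0 = -4; negate the roots.


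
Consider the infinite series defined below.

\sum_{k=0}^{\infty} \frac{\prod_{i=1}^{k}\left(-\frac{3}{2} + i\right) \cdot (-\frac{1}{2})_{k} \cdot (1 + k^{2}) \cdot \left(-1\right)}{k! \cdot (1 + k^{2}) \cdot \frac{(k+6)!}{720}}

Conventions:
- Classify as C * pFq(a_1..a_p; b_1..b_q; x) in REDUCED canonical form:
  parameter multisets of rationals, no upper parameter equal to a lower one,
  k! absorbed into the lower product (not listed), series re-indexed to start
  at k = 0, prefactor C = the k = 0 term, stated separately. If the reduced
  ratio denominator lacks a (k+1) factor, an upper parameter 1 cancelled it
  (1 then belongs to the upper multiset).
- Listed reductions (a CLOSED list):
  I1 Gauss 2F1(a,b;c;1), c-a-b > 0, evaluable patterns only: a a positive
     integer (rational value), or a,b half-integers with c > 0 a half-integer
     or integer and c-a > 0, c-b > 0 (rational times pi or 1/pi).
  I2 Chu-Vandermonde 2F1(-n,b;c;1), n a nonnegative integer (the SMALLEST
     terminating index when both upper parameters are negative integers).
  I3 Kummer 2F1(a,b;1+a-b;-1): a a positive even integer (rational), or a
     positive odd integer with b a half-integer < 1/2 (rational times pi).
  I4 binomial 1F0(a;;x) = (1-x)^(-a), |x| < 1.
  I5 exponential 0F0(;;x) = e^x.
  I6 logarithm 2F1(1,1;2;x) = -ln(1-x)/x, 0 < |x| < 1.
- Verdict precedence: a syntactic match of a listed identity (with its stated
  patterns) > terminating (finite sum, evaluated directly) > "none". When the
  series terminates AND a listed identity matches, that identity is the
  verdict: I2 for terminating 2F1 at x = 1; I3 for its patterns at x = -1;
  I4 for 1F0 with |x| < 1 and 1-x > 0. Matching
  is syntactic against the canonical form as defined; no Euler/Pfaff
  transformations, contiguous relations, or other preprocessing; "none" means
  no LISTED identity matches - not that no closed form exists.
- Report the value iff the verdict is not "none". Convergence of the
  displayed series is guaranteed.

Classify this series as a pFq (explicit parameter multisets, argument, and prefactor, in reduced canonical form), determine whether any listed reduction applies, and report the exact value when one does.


Reduced: x = 1, 2F1, upper = {-\frac{1}{2}, -\frac{1}{2}}, lower = {7}, C = -1. Verdict at x = 1: Gauss (I1, half-integer pattern) matches (x = 1; upper {-\frac{1}{2}, -\frac{1}{2}} half-integers, c = 7 in the evaluable pattern). Sum: \left(-\frac{4194304}{1288287}\right) / \pi.

Key step: t_0 = -1 here, and the denominator's factorial ratio (C = -1) is a lower Pochhammer.
Adjacent-term ratio: r(k) = 1 * (k-\frac{1}{2}) (k-\frac{1}{2}) / [(k+7) (k+1)] - rational in k, leading ratio 1; with t_0 = -1, classification follows.


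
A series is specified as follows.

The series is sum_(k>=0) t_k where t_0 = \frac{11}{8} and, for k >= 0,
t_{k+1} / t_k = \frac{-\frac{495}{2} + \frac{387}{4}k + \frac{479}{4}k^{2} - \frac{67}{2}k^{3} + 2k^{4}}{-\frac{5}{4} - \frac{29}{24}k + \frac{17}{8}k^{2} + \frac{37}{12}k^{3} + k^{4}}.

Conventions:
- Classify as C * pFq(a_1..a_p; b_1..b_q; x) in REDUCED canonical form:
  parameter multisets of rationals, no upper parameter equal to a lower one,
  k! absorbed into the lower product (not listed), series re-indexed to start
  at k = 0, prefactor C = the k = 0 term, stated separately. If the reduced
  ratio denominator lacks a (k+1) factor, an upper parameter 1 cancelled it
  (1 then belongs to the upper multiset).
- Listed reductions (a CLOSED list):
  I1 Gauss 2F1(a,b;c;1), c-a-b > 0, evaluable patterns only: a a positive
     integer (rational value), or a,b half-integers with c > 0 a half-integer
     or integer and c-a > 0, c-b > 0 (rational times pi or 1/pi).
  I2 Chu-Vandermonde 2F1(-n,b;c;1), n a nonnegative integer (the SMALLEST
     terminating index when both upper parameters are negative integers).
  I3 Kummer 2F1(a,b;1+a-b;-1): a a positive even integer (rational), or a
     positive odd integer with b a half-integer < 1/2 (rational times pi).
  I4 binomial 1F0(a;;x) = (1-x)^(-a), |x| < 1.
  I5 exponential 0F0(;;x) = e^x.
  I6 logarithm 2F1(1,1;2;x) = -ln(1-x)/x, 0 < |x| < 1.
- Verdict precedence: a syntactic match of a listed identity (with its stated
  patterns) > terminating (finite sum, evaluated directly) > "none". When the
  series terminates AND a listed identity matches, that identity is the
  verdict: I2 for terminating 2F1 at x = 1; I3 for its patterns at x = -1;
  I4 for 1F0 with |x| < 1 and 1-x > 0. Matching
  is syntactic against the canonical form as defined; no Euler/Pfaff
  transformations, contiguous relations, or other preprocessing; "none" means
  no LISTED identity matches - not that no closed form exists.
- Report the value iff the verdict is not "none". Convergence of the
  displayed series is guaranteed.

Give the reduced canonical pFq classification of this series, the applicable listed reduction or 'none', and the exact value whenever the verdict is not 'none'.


First insight: from the first term \frac{11}{8}: roots of the ratio polynomials (prefactor 11/8) are the negated parameters.
Consecutive-term ratio: r(k) = 2 * (k-11) (k-6) (k-\frac{5}{4}) / [(k-\frac{2}{3}) (k+\frac{5}{4}) (k+1)] - rational in k. x = 2; t_0 = \frac{11}{8}; negate the roots.

The series (x = 2) is 3F2: upper {-11, -6, -\frac{5}{4}}, lower {-\frac{2}{3}, \frac{5}{4}}, prefactor \frac{11}{8}. Verdict: terminating. With -6 upstairs the series is a 7-term polynomial sum; evaluated term by term. Exact value: -\frac{729242459}{6760}.


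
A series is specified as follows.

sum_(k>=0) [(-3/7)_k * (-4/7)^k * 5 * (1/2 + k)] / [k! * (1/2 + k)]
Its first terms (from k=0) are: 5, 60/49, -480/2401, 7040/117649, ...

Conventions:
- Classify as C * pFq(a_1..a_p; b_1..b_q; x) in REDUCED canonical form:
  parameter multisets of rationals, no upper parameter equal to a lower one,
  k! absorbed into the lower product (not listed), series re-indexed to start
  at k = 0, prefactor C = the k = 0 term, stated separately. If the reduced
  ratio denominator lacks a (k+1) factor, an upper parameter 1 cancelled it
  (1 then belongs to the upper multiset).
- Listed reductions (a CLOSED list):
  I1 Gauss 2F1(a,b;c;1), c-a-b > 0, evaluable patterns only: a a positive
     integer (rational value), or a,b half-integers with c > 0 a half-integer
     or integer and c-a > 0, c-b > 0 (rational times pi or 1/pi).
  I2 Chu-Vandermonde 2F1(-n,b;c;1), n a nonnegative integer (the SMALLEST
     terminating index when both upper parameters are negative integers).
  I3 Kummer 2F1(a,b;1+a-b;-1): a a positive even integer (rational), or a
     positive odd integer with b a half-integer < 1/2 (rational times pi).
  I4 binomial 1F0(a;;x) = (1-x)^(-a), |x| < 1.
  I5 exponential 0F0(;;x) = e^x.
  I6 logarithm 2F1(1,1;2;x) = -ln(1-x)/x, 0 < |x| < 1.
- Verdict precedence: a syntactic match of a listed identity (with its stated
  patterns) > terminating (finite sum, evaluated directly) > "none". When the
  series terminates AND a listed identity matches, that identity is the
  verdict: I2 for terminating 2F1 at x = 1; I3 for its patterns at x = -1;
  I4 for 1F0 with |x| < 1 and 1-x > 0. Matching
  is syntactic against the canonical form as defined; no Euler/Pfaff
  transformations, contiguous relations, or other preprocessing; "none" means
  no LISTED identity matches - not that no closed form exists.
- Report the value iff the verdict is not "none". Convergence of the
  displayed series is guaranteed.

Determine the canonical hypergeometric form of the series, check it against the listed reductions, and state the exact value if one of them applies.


The series (x = -4/7) is 1F0: upper {-3/7}, lower {-}, prefactor 5. Verdict: the binomial series (I4) applies (the 1F0 binomial series: exponent 3/7, x = -4/7). Exact value: 5 * (11/7)^(3/7).

Key step: from the first term 5: k + 1/2 divides numerator and denominator alike; C = 5 after cancelling.
Adjacent-term ratio: r(k) = (-4/7) * (k-3/7) / [(k+1)] - rational; roots negated = parameters, x = (-4/7), C = 5.


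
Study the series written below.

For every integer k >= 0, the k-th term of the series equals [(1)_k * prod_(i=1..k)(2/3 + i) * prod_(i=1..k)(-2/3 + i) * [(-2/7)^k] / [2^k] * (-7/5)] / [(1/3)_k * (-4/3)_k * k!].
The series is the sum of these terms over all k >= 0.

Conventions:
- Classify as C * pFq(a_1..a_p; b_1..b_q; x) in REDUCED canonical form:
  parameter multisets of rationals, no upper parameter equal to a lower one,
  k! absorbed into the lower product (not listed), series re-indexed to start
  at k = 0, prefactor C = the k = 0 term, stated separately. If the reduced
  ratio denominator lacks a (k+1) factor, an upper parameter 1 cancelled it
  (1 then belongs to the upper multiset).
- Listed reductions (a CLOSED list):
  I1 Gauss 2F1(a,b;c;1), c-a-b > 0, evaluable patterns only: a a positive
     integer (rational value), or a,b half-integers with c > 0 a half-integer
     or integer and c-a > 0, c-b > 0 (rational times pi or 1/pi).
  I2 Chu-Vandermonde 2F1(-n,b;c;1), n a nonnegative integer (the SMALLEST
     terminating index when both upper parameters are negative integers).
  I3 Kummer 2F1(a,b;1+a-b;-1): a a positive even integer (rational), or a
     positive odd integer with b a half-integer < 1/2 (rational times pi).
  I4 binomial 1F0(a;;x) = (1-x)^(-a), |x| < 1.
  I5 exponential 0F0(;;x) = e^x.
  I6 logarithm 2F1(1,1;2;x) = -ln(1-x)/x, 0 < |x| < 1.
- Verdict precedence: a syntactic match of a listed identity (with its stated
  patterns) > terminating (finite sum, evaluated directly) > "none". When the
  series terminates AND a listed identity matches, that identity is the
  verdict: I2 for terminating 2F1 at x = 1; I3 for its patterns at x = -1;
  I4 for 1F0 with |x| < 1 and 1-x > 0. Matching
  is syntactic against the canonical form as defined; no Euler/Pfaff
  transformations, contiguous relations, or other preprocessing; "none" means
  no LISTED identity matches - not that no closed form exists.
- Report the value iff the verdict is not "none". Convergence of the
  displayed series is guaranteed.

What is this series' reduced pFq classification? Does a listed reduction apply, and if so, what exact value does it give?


The series (x = -1/7) is 2F1: upper {1, 5/3}, lower {-4/3}, prefactor -7/5. Verdict: none. No listed pattern accepts 2F1(1, 5/3; -4/3; -1/7).

Structural cue: with t_0 = -7/5, the running product (C = -7/5, x = -1/7) telescopes to a rising factorial.
Term ratio: r(k) = (-1/7) * (k+1) (k+5/3) / [(k-4/3) (k+1)] - poly over poly, x = (-1/7) from leading terms; C = -7/5 at k = 0.


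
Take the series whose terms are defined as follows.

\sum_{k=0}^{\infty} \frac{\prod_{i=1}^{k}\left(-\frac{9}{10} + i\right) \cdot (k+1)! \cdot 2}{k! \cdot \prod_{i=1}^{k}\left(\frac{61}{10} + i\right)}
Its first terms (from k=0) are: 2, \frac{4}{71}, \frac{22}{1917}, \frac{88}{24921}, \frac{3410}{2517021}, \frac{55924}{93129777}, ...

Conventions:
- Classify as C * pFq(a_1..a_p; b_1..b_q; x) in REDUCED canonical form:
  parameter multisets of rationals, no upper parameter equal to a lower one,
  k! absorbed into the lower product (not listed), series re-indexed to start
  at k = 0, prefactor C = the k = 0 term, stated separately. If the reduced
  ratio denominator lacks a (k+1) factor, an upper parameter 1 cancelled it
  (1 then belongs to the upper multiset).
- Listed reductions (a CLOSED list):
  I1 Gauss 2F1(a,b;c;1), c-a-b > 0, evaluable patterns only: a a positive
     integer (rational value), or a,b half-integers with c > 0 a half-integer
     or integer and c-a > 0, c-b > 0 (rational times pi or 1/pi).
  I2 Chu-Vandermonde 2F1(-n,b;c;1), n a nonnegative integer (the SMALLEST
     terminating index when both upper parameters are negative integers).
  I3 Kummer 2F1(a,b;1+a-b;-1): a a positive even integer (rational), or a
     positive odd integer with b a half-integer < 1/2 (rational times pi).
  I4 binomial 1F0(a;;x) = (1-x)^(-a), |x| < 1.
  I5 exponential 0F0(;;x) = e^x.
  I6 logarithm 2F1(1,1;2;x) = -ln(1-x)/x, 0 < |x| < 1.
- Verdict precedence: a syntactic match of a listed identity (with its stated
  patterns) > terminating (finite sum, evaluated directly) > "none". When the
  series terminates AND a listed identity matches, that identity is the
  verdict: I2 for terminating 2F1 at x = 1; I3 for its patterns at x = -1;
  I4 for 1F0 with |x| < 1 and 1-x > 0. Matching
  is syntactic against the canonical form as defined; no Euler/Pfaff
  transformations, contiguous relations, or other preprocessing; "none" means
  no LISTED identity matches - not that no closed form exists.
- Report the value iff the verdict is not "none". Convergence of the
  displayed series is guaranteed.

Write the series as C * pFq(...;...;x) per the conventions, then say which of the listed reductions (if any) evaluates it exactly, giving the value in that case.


Canonical form: C = 2 times 2F1 with upper {\frac{1}{10}, 2}, lower {\frac{71}{10}}, x = 1. Verdict: Gauss (I1, integer-parameter pattern) fires (x = 1: the Gamma ratio telescopes since c-a-b = 5 > 0 and a = 2 in Z>0). Sum: \frac{1037}{500}.

Key observation: t_0 = 2 here, and the running product (C = 2, x = 1) telescopes to a rising factorial.
Ratio: r(k) = 1 * (k+\frac{1}{10}) (k+2) / [(k+\frac{71}{10}) (k+1)] - poly over poly, x = 1 from leading terms; C = 2 at k = 0.


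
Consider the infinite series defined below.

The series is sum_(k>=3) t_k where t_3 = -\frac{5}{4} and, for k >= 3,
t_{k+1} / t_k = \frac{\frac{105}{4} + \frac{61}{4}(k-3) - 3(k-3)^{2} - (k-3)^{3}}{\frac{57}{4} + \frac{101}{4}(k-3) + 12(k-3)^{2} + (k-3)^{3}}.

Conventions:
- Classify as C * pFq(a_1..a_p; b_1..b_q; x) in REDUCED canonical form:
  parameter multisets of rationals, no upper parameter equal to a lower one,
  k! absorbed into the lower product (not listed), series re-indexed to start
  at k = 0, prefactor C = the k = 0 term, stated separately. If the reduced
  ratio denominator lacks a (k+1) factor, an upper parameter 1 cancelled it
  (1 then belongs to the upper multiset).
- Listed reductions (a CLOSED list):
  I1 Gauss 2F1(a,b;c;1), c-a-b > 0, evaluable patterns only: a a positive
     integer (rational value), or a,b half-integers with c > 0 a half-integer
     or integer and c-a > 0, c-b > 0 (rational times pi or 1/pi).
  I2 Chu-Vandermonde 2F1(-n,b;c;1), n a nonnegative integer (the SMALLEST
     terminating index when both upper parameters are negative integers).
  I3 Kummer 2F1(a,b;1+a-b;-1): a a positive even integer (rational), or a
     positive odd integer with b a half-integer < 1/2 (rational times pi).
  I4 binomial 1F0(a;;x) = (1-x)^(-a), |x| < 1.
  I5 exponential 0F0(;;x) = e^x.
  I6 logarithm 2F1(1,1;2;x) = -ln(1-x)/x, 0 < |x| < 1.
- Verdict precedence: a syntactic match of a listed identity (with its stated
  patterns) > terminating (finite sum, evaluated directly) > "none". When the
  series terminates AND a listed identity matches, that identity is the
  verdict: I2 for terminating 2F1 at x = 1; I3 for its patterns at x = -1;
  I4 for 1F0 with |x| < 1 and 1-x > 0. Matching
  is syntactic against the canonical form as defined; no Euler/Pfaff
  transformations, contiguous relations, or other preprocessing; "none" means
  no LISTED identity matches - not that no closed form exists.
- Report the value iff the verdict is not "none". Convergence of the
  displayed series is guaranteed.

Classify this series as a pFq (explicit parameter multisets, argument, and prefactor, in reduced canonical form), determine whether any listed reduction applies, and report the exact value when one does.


Key step: t_0 being -\frac{5}{4}, factor the ratio over Q (C = -5/4, x = -1): negated roots = parameters.
Consecutive-term ratio: r(k) = -1 * (k-\frac{7}{2}) (k+5) / [(k+\frac{19}{2}) (k+1)] - rational in k, leading ratio -1; with t_0 = -\frac{5}{4}, classification follows.

Reduced: x = -1, 2F1, upper = {-\frac{7}{2}, 5}, lower = {\frac{19}{2}}, C = -\frac{5}{4}. Verdict: the Kummer evaluation I3 fires (x = -1; c = \frac{19}{2} equals 1+a-b for upper {-\frac{7}{2}, 5}: listed pattern). Exact value: \left(-\frac{3828825}{2097152}\right) \cdot \pi.


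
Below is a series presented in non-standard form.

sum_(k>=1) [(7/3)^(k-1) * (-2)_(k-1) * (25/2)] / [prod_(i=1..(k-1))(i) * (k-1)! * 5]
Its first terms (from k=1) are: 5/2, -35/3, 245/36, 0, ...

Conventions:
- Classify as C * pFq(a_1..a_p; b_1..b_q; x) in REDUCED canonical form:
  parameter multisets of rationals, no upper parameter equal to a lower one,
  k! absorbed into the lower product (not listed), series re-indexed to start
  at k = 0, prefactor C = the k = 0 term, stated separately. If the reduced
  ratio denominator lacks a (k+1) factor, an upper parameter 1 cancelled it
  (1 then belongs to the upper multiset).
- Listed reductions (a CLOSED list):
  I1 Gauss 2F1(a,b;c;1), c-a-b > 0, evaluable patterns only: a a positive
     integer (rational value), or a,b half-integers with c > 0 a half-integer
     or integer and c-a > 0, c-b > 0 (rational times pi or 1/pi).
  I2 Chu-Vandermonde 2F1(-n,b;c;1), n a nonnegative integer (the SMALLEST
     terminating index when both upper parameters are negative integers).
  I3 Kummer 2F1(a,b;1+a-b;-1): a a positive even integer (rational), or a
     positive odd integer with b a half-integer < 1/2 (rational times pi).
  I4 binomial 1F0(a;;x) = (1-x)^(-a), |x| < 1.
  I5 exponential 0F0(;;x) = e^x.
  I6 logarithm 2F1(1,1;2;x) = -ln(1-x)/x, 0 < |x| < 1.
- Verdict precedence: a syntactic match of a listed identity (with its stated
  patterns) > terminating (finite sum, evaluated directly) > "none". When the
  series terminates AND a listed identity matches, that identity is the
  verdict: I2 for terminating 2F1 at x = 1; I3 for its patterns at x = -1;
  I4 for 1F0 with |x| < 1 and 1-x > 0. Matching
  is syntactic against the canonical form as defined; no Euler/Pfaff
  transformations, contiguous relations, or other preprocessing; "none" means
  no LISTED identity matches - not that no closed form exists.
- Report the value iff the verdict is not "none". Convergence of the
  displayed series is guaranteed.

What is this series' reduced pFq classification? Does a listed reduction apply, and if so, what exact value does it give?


This is 5/2 * 1F1(-2; 1; 7/3) in reduced canonical form. Verdict: terminating - upper -2 stops the sum at k = 2; the 3 terms are added exactly. Exact value: -85/36.

First insight: t_0 being 5/2, the constant factors (C = 5/2) combine into one prefactor.
Step ratio: r(k) = (7/3) * (k-2) / [(k+1) (k+1)] - rational in k. x = (7/3); t_0 = 5/2; negate the roots.


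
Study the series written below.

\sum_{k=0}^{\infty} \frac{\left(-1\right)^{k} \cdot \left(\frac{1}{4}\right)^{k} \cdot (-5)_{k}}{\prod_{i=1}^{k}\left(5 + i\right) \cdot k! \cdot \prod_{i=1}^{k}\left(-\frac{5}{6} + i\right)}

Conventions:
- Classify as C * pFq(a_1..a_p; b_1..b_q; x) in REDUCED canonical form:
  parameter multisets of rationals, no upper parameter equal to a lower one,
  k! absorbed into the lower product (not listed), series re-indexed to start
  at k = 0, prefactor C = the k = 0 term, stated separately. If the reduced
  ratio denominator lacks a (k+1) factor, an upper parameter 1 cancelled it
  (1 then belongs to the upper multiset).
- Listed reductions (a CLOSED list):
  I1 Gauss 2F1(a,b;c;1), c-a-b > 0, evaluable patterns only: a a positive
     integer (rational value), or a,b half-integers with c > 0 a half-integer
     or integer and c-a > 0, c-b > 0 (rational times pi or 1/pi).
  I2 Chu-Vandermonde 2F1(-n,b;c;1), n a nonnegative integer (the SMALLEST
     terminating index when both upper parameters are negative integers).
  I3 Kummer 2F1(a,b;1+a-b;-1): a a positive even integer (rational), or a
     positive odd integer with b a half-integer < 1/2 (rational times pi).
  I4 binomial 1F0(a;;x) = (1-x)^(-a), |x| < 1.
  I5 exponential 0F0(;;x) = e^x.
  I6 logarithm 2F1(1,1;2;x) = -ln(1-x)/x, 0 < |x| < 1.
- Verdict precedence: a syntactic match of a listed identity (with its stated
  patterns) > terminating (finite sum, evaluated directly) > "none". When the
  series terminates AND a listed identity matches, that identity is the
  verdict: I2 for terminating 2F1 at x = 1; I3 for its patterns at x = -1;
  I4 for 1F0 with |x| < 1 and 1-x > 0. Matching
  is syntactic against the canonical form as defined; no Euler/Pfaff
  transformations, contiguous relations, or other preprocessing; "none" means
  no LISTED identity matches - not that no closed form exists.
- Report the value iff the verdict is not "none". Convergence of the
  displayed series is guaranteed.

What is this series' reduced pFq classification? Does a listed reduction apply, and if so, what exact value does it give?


x = -\frac{1}{4} here; the reduced form reads 1F2, upper {-5}, lower {\frac{1}{6}, 6}, C = 1. Verdict: terminating. With -5 upstairs the series is a 6-term polynomial sum; evaluated term by term. Value: \frac{3605941509}{1549184000}.

The tell: t_0 = 1 here, and the (-1)^k factor (prefactor 1) folds into the argument's sign.
Step ratio: r(k) = -\frac{1}{4} * (k-5) / [(k+\frac{1}{6}) (k+6) (k+1)] - rational in k, leading ratio -\frac{1}{4}; with t_0 = 1, classification follows.


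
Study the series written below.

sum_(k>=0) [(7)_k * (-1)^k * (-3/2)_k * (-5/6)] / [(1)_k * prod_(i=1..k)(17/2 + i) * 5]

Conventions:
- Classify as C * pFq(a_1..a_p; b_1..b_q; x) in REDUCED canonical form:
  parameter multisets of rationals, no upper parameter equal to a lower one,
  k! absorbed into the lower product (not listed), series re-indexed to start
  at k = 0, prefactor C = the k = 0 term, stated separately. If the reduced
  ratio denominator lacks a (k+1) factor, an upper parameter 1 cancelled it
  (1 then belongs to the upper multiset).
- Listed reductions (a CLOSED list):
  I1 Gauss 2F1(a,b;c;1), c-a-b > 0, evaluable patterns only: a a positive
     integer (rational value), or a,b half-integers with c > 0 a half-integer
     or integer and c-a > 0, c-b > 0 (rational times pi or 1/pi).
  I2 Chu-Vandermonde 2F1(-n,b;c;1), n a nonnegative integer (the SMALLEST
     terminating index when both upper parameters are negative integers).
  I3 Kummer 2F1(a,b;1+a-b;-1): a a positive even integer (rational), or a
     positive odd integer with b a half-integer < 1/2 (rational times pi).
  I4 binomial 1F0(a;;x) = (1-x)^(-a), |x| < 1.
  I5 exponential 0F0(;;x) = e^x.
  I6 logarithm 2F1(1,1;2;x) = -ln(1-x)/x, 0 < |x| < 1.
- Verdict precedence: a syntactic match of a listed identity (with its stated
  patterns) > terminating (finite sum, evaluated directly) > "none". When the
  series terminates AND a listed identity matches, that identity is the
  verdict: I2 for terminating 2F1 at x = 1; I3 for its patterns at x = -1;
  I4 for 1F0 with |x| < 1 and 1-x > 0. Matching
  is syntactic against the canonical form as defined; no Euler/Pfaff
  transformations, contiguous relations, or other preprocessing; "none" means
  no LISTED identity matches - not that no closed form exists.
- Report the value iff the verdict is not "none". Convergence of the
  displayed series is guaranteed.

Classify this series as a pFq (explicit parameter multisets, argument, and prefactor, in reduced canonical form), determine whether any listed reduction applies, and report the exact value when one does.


This is -1/6 * 2F1(-3/2, 7; 19/2; -1) in reduced canonical form. Verdict: Kummer's theorem (I3) matches (x = -1; c = 19/2 equals 1+a-b for upper {-3/2, 7}: listed pattern). Hence: (-255255/2097152) * pi.

First insight: t_0 being -1/6, the lower running product (prefactor -1/6) is a rising factorial.
Consecutive-term ratio: r(k) = (-1) * (k-3/2) (k+7) / [(k+19/2) (k+1)] - poly over poly, x = (-1) from leading terms; C = -1/6 at k = 0.
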